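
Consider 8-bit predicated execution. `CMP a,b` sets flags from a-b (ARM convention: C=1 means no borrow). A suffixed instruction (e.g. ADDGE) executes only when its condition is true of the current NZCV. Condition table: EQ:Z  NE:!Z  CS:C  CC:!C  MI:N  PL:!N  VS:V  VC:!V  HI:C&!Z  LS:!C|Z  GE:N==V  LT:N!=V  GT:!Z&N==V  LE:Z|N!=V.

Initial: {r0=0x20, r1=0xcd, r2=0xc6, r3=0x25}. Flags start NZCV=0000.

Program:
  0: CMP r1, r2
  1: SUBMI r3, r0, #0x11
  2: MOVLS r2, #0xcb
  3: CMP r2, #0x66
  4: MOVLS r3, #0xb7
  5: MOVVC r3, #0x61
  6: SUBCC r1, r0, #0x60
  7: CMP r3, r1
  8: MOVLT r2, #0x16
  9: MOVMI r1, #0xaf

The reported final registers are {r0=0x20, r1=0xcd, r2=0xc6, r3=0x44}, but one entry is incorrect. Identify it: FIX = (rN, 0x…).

0: ✓ CMP  NZCV=0010
1: · SUBMI
2: · MOVLS
3: ✓ CMP  NZCV=0011
4: · MOVLS
5: · MOVVC
6: · SUBCC
7: ✓ CMP  NZCV=0000
8: · MOVLT
9: · MOVMI

FIX = (r3, 0x25)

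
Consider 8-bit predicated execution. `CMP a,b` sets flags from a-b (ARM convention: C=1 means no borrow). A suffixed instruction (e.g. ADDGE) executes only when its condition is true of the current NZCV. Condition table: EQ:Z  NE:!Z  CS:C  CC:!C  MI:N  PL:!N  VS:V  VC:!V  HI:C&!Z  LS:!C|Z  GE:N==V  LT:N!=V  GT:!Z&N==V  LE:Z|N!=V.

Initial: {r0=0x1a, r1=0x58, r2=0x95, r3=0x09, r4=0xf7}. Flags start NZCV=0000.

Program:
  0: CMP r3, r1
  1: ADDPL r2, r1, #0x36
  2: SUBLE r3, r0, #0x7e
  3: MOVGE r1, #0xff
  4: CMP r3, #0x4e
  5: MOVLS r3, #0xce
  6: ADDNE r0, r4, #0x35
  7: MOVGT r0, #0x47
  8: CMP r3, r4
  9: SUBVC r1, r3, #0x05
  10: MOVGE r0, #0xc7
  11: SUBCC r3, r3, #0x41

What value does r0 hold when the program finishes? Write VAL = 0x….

VAL = 0x2c

0: ✓ CMP  NZCV=1000
1: · ADDPL
2: ✓ SUBLE  r3←0x9c
3: · MOVGE
4: ✓ CMP  NZCV=0011
5: · MOVLS
6: ✓ ADDNE  r0←0x2c
7: · MOVGT
8: ✓ CMP  NZCV=1000
9: ✓ SUBVC  r1←0x97
10: · MOVGE
11: ✓ SUBCC  r3←0x5b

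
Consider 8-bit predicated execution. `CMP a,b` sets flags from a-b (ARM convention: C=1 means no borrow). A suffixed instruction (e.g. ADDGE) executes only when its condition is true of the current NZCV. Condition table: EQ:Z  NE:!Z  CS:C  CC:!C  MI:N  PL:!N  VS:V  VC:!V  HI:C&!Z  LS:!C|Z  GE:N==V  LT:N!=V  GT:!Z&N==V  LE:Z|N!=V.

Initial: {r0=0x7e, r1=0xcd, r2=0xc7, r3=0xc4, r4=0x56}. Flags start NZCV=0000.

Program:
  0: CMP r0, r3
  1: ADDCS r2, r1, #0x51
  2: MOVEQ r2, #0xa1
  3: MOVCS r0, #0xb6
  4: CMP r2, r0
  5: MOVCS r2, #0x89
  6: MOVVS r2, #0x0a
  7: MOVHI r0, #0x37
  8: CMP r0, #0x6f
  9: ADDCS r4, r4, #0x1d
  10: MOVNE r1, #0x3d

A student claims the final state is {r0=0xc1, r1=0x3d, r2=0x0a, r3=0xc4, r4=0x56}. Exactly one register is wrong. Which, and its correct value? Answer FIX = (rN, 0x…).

FIX = (r0, 0x37)

0: ✓ CMP  NZCV=1001
1: · ADDCS
2: · MOVEQ
3: · MOVCS
4: ✓ CMP  NZCV=0011
5: ✓ MOVCS  r2←0x89
6: ✓ MOVVS  r2←0x0a
7: ✓ MOVHI  r0←0x37
8: ✓ CMP  NZCV=1000
9: · ADDCS
10: ✓ MOVNE  r1←0x3d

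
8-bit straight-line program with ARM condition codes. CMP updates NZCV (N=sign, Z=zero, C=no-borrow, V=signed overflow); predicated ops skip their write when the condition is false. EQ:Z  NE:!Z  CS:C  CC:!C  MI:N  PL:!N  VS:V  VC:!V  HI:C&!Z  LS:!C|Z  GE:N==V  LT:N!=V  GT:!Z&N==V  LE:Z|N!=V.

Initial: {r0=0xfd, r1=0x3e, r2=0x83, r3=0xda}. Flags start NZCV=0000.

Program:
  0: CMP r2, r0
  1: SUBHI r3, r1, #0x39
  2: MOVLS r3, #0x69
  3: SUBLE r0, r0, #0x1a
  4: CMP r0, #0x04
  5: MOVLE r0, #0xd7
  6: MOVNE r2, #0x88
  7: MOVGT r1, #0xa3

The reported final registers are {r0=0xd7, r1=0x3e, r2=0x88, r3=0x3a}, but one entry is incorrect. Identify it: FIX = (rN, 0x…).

[0] flags=1000 → (cmp)
[1] flags=1000 HI?F → skip
[2] flags=1000 LS?T → r3=0x69
[3] flags=1000 LE?T → r0=0xe3
[4] flags=1010 → (cmp)
[5] flags=1010 LE?T → r0=0xd7
[6] flags=1010 NE?T → r2=0x88
[7] flags=1010 GT?F → skip

FIX = (r3, 0x69)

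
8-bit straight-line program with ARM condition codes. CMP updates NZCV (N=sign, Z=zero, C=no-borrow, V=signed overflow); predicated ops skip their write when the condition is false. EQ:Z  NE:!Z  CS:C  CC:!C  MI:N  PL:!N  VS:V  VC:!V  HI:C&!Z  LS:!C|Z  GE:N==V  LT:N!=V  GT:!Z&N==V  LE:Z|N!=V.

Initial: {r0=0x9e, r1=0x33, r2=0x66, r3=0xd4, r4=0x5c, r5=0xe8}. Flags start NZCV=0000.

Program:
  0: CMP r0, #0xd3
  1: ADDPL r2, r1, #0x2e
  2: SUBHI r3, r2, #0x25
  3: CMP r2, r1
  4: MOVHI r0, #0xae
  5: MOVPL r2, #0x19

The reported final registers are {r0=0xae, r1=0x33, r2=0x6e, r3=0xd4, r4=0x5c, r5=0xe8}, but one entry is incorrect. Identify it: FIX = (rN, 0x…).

0: ✓ CMP  NZCV=1000
1: · ADDPL
2: · SUBHI
3: ✓ CMP  NZCV=0010
4: ✓ MOVHI  r0←0xae
5: ✓ MOVPL  r2←0x19

FIX = (r2, 0x19)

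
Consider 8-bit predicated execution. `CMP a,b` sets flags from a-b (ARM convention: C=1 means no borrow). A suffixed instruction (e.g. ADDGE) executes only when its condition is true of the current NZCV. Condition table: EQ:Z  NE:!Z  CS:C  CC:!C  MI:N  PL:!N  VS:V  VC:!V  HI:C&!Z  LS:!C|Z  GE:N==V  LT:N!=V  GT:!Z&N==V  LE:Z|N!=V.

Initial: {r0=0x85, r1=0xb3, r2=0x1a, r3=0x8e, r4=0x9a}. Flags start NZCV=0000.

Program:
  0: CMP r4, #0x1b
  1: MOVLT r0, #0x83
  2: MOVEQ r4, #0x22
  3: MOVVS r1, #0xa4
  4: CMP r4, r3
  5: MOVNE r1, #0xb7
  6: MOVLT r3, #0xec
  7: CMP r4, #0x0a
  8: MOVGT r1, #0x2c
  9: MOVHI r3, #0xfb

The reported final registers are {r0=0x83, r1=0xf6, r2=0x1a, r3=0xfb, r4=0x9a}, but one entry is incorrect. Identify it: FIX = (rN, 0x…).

FIX = (r1, 0xb7)

[0] flags=0011 → (cmp)
[1] flags=0011 LT?T → r0=0x83
[2] flags=0011 EQ?F → skip
[3] flags=0011 VS?T → r1=0xa4
[4] flags=0010 → (cmp)
[5] flags=0010 NE?T → r1=0xb7
[6] flags=0010 LT?F → skip
[7] flags=1010 → (cmp)
[8] flags=1010 GT?F → skip
[9] flags=1010 HI?T → r3=0xfb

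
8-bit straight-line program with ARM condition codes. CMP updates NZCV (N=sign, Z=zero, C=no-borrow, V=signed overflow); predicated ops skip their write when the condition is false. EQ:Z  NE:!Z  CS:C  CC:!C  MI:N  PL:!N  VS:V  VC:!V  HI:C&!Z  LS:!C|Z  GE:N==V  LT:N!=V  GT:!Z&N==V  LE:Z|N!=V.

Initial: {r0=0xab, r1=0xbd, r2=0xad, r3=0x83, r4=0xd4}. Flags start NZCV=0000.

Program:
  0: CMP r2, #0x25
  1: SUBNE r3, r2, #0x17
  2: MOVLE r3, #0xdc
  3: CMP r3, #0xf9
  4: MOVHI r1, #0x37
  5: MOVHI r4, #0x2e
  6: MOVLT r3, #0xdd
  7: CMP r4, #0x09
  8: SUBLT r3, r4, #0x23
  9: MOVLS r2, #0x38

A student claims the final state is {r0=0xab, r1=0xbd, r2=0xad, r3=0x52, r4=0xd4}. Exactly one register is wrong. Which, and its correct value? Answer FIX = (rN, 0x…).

0: ✓ CMP  NZCV=1010
1: ✓ SUBNE  r3←0x96
2: ✓ MOVLE  r3←0xdc
3: ✓ CMP  NZCV=1000
4: · MOVHI
5: · MOVHI
6: ✓ MOVLT  r3←0xdd
7: ✓ CMP  NZCV=1010
8: ✓ SUBLT  r3←0xb1
9: · MOVLS

FIX = (r3, 0xb1)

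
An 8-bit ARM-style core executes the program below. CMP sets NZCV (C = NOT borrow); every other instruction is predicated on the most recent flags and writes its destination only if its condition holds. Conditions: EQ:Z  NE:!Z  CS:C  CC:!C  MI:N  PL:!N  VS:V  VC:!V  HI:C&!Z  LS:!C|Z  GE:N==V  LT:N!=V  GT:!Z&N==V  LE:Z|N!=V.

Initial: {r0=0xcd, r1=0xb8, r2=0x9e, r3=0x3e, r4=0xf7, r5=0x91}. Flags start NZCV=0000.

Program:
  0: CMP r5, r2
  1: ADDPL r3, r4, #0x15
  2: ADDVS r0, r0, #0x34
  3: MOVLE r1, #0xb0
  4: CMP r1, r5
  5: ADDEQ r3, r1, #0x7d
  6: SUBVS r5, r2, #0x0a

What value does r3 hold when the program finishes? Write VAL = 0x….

VAL = 0x3e

[0] flags=1000 → (cmp)
[1] flags=1000 PL?F → skip
[2] flags=1000 VS?F → skip
[3] flags=1000 LE?T → r1=0xb0
[4] flags=0010 → (cmp)
[5] flags=0010 EQ?F → skip
[6] flags=0010 VS?F → skip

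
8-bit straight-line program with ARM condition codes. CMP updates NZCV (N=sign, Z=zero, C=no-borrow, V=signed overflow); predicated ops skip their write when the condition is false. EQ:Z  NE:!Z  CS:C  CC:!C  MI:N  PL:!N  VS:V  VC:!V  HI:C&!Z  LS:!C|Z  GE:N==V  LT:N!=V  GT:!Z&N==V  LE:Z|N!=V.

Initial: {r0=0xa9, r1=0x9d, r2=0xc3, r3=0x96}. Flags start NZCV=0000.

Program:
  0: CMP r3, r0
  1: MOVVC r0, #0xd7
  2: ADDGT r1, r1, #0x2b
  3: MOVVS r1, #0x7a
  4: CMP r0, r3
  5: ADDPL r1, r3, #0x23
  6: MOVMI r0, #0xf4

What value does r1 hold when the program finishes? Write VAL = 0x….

VAL = 0xb9

[0] flags=1000 → (cmp)
[1] flags=1000 VC?T → r0=0xd7
[2] flags=1000 GT?F → skip
[3] flags=1000 VS?F → skip
[4] flags=0010 → (cmp)
[5] flags=0010 PL?T → r1=0xb9
[6] flags=0010 MI?F → skip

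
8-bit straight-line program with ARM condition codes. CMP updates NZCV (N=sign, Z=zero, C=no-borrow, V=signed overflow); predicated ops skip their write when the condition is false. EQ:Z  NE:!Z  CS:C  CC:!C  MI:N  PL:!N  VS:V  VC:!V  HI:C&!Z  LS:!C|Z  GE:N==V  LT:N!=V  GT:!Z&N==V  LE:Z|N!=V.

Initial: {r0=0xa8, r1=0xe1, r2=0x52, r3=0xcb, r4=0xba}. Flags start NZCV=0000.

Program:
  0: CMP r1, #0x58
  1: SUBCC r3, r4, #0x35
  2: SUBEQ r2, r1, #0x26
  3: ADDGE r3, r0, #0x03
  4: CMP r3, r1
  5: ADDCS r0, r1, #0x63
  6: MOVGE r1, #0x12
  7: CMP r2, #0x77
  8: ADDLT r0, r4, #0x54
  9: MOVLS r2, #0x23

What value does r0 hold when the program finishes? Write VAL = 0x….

VAL = 0x0e

[0] flags=1010 → (cmp)
[1] flags=1010 CC?F → skip
[2] flags=1010 EQ?F → skip
[3] flags=1010 GE?F → skip
[4] flags=1000 → (cmp)
[5] flags=1000 CS?F → skip
[6] flags=1000 GE?F → skip
[7] flags=1000 → (cmp)
[8] flags=1000 LT?T → r0=0x0e
[9] flags=1000 LS?T → r2=0x23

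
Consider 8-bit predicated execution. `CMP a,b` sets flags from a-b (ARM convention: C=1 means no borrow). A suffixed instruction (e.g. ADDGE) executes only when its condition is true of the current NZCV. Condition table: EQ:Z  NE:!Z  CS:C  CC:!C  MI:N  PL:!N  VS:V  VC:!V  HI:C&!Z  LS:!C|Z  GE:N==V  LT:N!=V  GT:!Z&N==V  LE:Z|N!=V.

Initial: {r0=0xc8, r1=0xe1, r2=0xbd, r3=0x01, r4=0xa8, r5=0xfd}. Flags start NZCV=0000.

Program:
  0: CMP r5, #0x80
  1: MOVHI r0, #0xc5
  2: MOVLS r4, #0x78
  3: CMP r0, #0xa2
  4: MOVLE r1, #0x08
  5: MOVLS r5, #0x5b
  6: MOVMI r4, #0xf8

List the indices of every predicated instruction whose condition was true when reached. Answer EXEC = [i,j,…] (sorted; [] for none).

0: ✓ CMP  NZCV=0010
1: ✓ MOVHI  r0←0xc5
2: · MOVLS
3: ✓ CMP  NZCV=0010
4: · MOVLE
5: · MOVLS
6: · MOVMI

EXEC = [1]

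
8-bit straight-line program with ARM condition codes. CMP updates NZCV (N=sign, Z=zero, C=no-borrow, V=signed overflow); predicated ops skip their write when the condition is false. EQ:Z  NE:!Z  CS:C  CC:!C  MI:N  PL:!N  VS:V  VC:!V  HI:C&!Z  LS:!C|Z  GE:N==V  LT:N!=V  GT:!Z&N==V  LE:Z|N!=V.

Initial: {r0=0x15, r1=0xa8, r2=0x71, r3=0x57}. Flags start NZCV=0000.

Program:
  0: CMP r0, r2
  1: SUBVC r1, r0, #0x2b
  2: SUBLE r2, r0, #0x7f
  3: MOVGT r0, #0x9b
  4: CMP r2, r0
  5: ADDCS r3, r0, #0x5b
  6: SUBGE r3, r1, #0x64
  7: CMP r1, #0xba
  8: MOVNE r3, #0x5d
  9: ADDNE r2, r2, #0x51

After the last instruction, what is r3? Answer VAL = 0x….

0: ✓ CMP  NZCV=1000
1: ✓ SUBVC  r1←0xea
2: ✓ SUBLE  r2←0x96
3: · MOVGT
4: ✓ CMP  NZCV=1010
5: ✓ ADDCS  r3←0x70
6: · SUBGE
7: ✓ CMP  NZCV=0010
8: ✓ MOVNE  r3←0x5d
9: ✓ ADDNE  r2←0xe7

VAL = 0x5d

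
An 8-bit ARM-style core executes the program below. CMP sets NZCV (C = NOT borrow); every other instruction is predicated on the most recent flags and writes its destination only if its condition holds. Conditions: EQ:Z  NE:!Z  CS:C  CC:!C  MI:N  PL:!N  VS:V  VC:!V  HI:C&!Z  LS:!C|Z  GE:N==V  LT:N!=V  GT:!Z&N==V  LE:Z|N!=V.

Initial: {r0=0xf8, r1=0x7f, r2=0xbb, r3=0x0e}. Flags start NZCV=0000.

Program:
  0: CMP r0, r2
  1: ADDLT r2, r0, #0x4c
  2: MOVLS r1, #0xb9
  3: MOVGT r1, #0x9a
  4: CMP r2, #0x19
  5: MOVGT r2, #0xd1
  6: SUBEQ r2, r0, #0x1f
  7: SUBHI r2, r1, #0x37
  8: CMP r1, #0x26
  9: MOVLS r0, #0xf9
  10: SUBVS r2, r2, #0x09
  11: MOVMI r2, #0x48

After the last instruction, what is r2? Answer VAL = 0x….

VAL = 0x5a

0: ✓ CMP  NZCV=0010
1: · ADDLT
2: · MOVLS
3: ✓ MOVGT  r1←0x9a
4: ✓ CMP  NZCV=1010
5: · MOVGT
6: · SUBEQ
7: ✓ SUBHI  r2←0x63
8: ✓ CMP  NZCV=0011
9: · MOVLS
10: ✓ SUBVS  r2←0x5a
11: · MOVMI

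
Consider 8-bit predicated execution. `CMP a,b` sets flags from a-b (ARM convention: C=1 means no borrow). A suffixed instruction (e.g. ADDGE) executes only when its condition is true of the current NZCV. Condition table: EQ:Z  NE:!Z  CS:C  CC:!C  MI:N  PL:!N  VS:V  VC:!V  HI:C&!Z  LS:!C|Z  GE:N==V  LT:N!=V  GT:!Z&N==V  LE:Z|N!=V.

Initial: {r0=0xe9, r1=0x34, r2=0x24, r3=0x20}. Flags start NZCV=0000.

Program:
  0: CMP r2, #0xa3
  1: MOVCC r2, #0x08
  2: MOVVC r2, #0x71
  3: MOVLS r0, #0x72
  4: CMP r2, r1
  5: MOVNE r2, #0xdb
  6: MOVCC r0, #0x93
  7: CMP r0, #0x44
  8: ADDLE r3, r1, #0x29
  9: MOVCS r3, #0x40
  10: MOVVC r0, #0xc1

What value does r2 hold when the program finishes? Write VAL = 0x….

VAL = 0xdb

0: ✓ CMP  NZCV=1001
1: ✓ MOVCC  r2←0x08
2: · MOVVC
3: ✓ MOVLS  r0←0x72
4: ✓ CMP  NZCV=1000
5: ✓ MOVNE  r2←0xdb
6: ✓ MOVCC  r0←0x93
7: ✓ CMP  NZCV=0011
8: ✓ ADDLE  r3←0x5d
9: ✓ MOVCS  r3←0x40
10: · MOVVC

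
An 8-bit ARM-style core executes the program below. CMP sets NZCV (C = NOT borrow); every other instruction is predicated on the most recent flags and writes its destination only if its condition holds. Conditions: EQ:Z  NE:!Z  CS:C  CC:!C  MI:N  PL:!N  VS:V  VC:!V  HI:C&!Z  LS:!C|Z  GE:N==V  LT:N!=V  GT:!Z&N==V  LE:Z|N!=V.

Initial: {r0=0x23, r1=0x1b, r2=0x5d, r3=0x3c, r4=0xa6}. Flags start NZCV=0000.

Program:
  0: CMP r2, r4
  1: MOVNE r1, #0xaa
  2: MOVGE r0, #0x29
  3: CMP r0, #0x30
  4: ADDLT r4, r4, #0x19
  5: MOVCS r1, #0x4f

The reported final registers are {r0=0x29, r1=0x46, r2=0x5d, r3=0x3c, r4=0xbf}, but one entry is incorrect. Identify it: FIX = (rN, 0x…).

0: ✓ CMP  NZCV=1001
1: ✓ MOVNE  r1←0xaa
2: ✓ MOVGE  r0←0x29
3: ✓ CMP  NZCV=1000
4: ✓ ADDLT  r4←0xbf
5: · MOVCS

FIX = (r1, 0xaa)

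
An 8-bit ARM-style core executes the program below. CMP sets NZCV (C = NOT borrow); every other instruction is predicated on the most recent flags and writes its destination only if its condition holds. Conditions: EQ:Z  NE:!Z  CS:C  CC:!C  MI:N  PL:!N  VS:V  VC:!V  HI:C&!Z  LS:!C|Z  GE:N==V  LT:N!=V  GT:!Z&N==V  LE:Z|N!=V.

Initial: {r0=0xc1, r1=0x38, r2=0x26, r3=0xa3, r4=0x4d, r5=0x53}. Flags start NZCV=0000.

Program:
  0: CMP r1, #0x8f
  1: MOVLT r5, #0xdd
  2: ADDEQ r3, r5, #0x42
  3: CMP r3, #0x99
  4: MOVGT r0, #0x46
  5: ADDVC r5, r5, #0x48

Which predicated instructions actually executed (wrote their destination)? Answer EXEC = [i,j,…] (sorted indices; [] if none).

[0] flags=1001 → (cmp)
[1] flags=1001 LT?F → skip
[2] flags=1001 EQ?F → skip
[3] flags=0010 → (cmp)
[4] flags=0010 GT?T → r0=0x46
[5] flags=0010 VC?T → r5=0x9b

EXEC = [4,5]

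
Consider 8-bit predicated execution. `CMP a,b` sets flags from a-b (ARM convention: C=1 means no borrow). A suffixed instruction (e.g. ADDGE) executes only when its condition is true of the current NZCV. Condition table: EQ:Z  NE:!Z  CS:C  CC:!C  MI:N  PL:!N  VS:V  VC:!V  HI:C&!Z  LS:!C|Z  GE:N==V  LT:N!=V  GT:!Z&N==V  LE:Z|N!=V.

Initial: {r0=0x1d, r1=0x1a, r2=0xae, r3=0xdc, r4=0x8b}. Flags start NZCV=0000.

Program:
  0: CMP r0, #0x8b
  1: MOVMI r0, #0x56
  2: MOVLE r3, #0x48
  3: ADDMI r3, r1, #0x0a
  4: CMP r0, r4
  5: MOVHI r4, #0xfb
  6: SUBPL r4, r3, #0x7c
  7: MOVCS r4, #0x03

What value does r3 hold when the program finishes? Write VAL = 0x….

[0] flags=1001 → (cmp)
[1] flags=1001 MI?T → r0=0x56
[2] flags=1001 LE?F → skip
[3] flags=1001 MI?T → r3=0x24
[4] flags=1001 → (cmp)
[5] flags=1001 HI?F → skip
[6] flags=1001 PL?F → skip
[7] flags=1001 CS?F → skip

VAL = 0x24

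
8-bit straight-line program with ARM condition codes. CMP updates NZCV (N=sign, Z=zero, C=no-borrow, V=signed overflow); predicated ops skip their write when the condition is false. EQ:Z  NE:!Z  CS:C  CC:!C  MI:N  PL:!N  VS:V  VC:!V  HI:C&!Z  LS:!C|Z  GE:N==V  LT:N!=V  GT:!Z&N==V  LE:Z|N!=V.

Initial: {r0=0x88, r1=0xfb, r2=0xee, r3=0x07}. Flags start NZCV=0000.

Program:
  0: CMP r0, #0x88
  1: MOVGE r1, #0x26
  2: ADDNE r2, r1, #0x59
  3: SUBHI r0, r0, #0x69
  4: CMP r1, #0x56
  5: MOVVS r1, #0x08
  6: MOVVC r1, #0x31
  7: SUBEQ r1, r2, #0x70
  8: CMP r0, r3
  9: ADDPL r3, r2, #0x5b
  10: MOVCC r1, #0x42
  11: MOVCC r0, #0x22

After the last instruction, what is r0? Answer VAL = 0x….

0: ✓ CMP  NZCV=0110
1: ✓ MOVGE  r1←0x26
2: · ADDNE
3: · SUBHI
4: ✓ CMP  NZCV=1000
5: · MOVVS
6: ✓ MOVVC  r1←0x31
7: · SUBEQ
8: ✓ CMP  NZCV=1010
9: · ADDPL
10: · MOVCC
11: · MOVCC

VAL = 0x88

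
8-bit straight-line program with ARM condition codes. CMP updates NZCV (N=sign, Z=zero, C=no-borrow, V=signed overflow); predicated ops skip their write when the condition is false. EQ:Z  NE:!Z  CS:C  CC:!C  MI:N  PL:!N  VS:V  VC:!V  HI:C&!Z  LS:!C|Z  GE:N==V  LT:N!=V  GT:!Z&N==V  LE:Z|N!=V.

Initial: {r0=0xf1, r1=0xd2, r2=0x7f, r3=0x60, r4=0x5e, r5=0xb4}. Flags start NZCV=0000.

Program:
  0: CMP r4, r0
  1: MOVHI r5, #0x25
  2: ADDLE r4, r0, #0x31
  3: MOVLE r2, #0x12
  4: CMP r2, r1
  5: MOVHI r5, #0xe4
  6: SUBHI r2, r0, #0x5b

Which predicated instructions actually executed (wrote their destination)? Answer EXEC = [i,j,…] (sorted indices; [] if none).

0: ✓ CMP  NZCV=0000
1: · MOVHI
2: · ADDLE
3: · MOVLE
4: ✓ CMP  NZCV=1001
5: · MOVHI
6: · SUBHI

EXEC = []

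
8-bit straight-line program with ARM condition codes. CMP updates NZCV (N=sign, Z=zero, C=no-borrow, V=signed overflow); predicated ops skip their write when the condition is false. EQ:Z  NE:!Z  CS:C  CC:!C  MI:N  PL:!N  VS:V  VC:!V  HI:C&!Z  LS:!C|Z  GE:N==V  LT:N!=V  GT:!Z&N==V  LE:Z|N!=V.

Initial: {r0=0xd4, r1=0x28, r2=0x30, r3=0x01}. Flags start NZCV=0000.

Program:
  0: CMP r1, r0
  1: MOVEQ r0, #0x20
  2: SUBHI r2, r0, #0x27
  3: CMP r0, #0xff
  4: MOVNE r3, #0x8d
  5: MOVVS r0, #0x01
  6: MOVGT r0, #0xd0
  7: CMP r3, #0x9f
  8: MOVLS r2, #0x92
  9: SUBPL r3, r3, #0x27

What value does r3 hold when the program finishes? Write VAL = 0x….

0: ✓ CMP  NZCV=0000
1: · MOVEQ
2: · SUBHI
3: ✓ CMP  NZCV=1000
4: ✓ MOVNE  r3←0x8d
5: · MOVVS
6: · MOVGT
7: ✓ CMP  NZCV=1000
8: ✓ MOVLS  r2←0x92
9: · SUBPL

VAL = 0x8d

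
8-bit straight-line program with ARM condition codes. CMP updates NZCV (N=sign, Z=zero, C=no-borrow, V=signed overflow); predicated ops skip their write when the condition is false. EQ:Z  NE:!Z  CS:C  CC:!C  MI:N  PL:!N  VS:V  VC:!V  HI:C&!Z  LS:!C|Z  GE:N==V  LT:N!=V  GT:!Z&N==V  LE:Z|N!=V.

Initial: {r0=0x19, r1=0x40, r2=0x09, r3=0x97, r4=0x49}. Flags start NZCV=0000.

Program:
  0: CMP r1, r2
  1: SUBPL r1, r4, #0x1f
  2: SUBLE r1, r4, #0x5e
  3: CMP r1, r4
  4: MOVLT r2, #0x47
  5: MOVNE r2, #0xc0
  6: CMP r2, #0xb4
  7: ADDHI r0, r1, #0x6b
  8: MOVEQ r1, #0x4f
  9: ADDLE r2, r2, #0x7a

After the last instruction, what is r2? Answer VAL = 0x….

0: ✓ CMP  NZCV=0010
1: ✓ SUBPL  r1←0x2a
2: · SUBLE
3: ✓ CMP  NZCV=1000
4: ✓ MOVLT  r2←0x47
5: ✓ MOVNE  r2←0xc0
6: ✓ CMP  NZCV=0010
7: ✓ ADDHI  r0←0x95
8: · MOVEQ
9: · ADDLE

VAL = 0xc0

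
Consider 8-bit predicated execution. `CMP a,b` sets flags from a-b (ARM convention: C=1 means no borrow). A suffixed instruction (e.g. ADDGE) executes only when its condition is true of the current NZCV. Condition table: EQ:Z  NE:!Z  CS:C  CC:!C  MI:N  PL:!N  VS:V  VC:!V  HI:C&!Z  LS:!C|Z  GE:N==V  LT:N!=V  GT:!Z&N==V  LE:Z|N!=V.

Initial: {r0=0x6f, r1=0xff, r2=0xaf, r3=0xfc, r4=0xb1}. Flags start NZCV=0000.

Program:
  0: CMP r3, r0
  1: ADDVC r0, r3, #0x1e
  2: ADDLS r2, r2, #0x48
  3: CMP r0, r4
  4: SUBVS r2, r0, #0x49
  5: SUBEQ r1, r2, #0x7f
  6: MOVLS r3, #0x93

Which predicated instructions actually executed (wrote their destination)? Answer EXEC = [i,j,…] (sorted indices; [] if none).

0: ✓ CMP  NZCV=1010
1: ✓ ADDVC  r0←0x1a
2: · ADDLS
3: ✓ CMP  NZCV=0000
4: · SUBVS
5: · SUBEQ
6: ✓ MOVLS  r3←0x93

EXEC = [1,6]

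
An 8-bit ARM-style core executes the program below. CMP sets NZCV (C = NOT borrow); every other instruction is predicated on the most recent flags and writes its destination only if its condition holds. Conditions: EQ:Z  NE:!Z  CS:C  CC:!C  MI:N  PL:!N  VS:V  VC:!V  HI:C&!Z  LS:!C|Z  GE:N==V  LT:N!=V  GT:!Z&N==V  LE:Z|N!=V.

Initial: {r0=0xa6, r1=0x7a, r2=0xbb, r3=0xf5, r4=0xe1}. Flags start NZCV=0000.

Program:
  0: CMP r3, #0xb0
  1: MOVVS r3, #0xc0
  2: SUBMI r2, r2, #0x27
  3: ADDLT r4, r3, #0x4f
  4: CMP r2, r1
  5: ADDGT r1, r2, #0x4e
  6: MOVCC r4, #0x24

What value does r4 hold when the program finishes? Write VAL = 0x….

0: ✓ CMP  NZCV=0010
1: · MOVVS
2: · SUBMI
3: · ADDLT
4: ✓ CMP  NZCV=0011
5: · ADDGT
6: · MOVCC

VAL = 0xe1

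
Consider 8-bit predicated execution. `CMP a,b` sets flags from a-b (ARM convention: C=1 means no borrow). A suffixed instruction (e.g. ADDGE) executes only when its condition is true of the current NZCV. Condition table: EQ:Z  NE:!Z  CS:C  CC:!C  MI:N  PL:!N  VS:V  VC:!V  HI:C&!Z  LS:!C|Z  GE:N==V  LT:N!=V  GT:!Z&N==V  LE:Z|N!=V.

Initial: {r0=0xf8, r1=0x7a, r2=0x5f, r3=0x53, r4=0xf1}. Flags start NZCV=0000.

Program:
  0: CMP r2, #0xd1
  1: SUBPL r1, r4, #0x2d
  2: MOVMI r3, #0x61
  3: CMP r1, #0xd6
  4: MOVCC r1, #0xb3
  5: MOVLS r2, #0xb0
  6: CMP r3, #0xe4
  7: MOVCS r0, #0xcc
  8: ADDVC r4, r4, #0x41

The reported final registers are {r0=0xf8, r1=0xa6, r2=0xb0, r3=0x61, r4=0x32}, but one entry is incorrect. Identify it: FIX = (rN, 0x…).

FIX = (r1, 0xb3)

0: ✓ CMP  NZCV=1001
1: · SUBPL
2: ✓ MOVMI  r3←0x61
3: ✓ CMP  NZCV=1001
4: ✓ MOVCC  r1←0xb3
5: ✓ MOVLS  r2←0xb0
6: ✓ CMP  NZCV=0000
7: · MOVCS
8: ✓ ADDVC  r4←0x32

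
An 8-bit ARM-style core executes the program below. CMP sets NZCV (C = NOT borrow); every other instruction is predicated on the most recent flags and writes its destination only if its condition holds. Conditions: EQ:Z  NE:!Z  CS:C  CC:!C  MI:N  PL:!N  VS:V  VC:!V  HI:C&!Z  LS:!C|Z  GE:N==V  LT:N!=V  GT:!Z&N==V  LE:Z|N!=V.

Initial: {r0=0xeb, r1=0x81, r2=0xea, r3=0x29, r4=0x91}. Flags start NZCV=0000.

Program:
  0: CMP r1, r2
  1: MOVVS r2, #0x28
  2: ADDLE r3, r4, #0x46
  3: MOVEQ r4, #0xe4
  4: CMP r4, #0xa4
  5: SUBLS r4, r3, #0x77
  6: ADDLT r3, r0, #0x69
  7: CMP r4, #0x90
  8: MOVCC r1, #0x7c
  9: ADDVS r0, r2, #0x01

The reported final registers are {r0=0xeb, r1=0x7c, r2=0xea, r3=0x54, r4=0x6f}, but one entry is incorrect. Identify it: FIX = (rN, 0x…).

FIX = (r4, 0x60)

[0] flags=1000 → (cmp)
[1] flags=1000 VS?F → skip
[2] flags=1000 LE?T → r3=0xd7
[3] flags=1000 EQ?F → skip
[4] flags=1000 → (cmp)
[5] flags=1000 LS?T → r4=0x60
[6] flags=1000 LT?T → r3=0x54
[7] flags=1001 → (cmp)
[8] flags=1001 CC?T → r1=0x7c
[9] flags=1001 VS?T → r0=0xeb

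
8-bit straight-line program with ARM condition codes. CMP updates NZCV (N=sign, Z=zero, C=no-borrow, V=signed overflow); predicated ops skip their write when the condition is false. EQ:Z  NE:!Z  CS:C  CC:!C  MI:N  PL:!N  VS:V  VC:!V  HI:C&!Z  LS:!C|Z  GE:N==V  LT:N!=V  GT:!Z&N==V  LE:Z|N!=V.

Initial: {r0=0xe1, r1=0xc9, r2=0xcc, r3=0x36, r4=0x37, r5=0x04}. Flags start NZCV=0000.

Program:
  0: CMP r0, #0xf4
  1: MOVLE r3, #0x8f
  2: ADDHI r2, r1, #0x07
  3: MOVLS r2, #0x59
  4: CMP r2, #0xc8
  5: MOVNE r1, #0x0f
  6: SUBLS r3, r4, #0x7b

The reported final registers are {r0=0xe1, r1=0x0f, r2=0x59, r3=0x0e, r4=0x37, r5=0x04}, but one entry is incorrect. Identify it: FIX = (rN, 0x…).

0: ✓ CMP  NZCV=1000
1: ✓ MOVLE  r3←0x8f
2: · ADDHI
3: ✓ MOVLS  r2←0x59
4: ✓ CMP  NZCV=1001
5: ✓ MOVNE  r1←0x0f
6: ✓ SUBLS  r3←0xbc

FIX = (r3, 0xbc)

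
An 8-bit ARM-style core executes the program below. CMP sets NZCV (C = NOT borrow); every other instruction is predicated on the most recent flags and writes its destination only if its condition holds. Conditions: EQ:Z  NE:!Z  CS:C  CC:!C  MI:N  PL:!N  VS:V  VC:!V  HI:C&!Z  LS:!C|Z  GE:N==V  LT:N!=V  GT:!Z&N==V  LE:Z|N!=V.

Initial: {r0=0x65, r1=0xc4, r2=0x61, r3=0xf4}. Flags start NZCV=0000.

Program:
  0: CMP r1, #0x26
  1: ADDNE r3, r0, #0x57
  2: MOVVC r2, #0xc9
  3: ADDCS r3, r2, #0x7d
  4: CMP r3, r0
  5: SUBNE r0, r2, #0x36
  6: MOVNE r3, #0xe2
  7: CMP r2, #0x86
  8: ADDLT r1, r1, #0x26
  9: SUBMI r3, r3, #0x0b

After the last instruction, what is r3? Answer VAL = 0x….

0: ✓ CMP  NZCV=1010
1: ✓ ADDNE  r3←0xbc
2: ✓ MOVVC  r2←0xc9
3: ✓ ADDCS  r3←0x46
4: ✓ CMP  NZCV=1000
5: ✓ SUBNE  r0←0x93
6: ✓ MOVNE  r3←0xe2
7: ✓ CMP  NZCV=0010
8: · ADDLT
9: · SUBMI

VAL = 0xe2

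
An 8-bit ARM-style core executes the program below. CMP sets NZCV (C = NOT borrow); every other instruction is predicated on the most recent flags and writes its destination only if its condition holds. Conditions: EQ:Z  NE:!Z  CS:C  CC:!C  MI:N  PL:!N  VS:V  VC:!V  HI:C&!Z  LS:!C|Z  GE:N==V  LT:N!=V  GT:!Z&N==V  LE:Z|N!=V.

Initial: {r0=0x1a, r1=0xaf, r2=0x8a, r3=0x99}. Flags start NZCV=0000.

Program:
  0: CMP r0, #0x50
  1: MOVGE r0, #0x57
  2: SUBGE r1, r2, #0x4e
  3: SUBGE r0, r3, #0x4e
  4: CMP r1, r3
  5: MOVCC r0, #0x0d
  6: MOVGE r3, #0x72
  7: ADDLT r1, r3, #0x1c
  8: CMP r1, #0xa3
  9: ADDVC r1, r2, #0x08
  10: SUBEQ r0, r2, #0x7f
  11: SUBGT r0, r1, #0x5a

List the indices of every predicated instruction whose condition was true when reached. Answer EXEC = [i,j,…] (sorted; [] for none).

[0] flags=1000 → (cmp)
[1] flags=1000 GE?F → skip
[2] flags=1000 GE?F → skip
[3] flags=1000 GE?F → skip
[4] flags=0010 → (cmp)
[5] flags=0010 CC?F → skip
[6] flags=0010 GE?T → r3=0x72
[7] flags=0010 LT?F → skip
[8] flags=0010 → (cmp)
[9] flags=0010 VC?T → r1=0x92
[10] flags=0010 EQ?F → skip
[11] flags=0010 GT?T → r0=0x38

EXEC = [6,9,11]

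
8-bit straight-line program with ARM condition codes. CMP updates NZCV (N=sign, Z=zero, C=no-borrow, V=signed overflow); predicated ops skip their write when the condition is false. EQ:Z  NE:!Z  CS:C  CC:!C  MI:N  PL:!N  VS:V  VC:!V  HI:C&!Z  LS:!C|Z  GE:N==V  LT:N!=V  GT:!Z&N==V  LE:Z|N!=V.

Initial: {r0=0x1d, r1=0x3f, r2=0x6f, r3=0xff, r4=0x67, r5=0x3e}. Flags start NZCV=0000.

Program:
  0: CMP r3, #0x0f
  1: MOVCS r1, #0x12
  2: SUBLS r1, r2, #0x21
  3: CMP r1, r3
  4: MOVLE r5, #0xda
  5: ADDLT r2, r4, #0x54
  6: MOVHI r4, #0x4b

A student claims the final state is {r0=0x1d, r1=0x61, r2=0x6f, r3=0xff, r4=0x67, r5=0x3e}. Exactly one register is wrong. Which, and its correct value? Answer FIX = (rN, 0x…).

[0] flags=1010 → (cmp)
[1] flags=1010 CS?T → r1=0x12
[2] flags=1010 LS?F → skip
[3] flags=0000 → (cmp)
[4] flags=0000 LE?F → skip
[5] flags=0000 LT?F → skip
[6] flags=0000 HI?F → skip

FIX = (r1, 0x12)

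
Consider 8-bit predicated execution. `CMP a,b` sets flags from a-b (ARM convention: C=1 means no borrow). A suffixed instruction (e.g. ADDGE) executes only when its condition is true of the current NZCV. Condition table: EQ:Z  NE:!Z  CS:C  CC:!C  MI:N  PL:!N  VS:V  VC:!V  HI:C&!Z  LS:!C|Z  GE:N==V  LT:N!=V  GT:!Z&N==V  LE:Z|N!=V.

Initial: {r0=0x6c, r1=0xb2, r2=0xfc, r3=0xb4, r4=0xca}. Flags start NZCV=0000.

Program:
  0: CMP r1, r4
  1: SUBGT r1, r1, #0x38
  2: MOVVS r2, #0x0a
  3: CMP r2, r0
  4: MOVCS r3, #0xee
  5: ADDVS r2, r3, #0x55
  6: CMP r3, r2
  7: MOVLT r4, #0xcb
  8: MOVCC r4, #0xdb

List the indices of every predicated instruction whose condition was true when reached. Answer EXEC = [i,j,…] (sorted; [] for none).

EXEC = [4,7,8]

0: ✓ CMP  NZCV=1000
1: · SUBGT
2: · MOVVS
3: ✓ CMP  NZCV=1010
4: ✓ MOVCS  r3←0xee
5: · ADDVS
6: ✓ CMP  NZCV=1000
7: ✓ MOVLT  r4←0xcb
8: ✓ MOVCC  r4←0xdb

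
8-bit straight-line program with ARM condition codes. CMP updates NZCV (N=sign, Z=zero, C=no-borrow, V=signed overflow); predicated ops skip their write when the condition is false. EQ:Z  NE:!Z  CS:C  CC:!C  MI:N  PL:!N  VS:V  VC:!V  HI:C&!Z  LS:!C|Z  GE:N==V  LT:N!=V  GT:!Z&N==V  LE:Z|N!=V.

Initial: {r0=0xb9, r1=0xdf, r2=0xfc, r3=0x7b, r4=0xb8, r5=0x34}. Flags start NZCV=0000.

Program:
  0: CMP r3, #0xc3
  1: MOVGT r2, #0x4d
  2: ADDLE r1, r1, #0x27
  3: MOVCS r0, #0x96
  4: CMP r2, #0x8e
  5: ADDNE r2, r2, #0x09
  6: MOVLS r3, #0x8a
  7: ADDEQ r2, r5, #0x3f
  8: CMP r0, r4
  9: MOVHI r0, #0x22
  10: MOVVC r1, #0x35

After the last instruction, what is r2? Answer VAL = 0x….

VAL = 0x56

[0] flags=1001 → (cmp)
[1] flags=1001 GT?T → r2=0x4d
[2] flags=1001 LE?F → skip
[3] flags=1001 CS?F → skip
[4] flags=1001 → (cmp)
[5] flags=1001 NE?T → r2=0x56
[6] flags=1001 LS?T → r3=0x8a
[7] flags=1001 EQ?F → skip
[8] flags=0010 → (cmp)
[9] flags=0010 HI?T → r0=0x22
[10] flags=0010 VC?T → r1=0x35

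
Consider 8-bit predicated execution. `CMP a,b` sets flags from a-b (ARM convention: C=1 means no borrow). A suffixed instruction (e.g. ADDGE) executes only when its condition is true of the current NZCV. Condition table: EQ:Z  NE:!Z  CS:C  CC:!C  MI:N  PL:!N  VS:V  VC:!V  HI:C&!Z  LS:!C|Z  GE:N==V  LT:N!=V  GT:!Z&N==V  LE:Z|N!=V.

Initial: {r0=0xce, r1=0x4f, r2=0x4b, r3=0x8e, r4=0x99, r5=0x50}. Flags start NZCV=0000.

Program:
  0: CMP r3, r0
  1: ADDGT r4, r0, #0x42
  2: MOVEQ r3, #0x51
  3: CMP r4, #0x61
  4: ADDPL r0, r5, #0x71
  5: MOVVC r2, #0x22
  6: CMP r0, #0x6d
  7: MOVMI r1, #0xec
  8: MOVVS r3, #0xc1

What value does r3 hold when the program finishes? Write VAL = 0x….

VAL = 0xc1

0: ✓ CMP  NZCV=1000
1: · ADDGT
2: · MOVEQ
3: ✓ CMP  NZCV=0011
4: ✓ ADDPL  r0←0xc1
5: · MOVVC
6: ✓ CMP  NZCV=0011
7: · MOVMI
8: ✓ MOVVS  r3←0xc1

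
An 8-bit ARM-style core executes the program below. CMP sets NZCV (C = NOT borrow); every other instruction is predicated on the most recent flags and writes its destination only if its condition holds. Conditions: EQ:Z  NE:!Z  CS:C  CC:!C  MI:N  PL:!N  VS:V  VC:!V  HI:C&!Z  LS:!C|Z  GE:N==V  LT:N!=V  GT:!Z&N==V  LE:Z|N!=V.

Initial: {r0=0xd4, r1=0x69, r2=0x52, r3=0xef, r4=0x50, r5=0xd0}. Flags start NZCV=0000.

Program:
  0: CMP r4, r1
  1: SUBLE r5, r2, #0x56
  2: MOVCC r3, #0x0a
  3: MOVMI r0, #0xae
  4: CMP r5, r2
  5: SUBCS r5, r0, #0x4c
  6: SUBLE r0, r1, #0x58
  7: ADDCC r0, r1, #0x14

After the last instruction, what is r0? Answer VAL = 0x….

[0] flags=1000 → (cmp)
[1] flags=1000 LE?T → r5=0xfc
[2] flags=1000 CC?T → r3=0x0a
[3] flags=1000 MI?T → r0=0xae
[4] flags=1010 → (cmp)
[5] flags=1010 CS?T → r5=0x62
[6] flags=1010 LE?T → r0=0x11
[7] flags=1010 CC?F → skip

VAL = 0x11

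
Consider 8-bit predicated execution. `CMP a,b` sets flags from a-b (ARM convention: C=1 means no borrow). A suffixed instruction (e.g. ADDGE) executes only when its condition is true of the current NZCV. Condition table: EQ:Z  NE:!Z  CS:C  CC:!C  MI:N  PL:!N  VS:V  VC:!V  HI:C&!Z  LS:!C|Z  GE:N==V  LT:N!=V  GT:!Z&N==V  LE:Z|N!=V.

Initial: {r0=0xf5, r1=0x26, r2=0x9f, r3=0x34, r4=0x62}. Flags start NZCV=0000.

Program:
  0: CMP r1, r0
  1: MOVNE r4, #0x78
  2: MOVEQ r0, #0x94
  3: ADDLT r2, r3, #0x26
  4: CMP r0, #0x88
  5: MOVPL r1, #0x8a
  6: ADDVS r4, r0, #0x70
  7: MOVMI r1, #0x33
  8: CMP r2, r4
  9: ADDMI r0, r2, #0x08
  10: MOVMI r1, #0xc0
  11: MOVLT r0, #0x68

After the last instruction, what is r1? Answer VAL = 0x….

VAL = 0x8a

0: ✓ CMP  NZCV=0000
1: ✓ MOVNE  r4←0x78
2: · MOVEQ
3: · ADDLT
4: ✓ CMP  NZCV=0010
5: ✓ MOVPL  r1←0x8a
6: · ADDVS
7: · MOVMI
8: ✓ CMP  NZCV=0011
9: · ADDMI
10: · MOVMI
11: ✓ MOVLT  r0←0x68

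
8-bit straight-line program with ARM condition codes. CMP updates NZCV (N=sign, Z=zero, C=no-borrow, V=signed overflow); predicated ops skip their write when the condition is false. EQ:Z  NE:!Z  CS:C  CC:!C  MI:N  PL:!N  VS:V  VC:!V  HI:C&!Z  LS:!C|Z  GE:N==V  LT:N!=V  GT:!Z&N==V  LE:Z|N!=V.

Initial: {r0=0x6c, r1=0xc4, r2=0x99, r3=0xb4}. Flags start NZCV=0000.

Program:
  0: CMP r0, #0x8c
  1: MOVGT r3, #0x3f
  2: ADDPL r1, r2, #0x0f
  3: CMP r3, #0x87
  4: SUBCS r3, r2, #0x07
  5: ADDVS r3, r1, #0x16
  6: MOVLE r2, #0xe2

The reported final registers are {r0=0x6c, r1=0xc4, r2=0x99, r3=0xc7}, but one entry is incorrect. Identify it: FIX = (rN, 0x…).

0: ✓ CMP  NZCV=1001
1: ✓ MOVGT  r3←0x3f
2: · ADDPL
3: ✓ CMP  NZCV=1001
4: · SUBCS
5: ✓ ADDVS  r3←0xda
6: · MOVLE

FIX = (r3, 0xda)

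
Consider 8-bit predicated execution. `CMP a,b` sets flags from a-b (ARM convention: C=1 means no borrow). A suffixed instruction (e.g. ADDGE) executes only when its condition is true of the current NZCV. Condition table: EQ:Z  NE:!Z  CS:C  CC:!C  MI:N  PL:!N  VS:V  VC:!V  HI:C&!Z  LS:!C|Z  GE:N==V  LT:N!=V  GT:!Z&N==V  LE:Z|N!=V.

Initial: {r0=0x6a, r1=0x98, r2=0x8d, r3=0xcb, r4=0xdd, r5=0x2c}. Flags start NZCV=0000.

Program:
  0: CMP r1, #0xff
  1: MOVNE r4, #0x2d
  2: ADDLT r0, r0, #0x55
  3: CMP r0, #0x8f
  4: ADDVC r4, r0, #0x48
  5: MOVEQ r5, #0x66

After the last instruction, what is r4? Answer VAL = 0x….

VAL = 0x07

0: ✓ CMP  NZCV=1000
1: ✓ MOVNE  r4←0x2d
2: ✓ ADDLT  r0←0xbf
3: ✓ CMP  NZCV=0010
4: ✓ ADDVC  r4←0x07
5: · MOVEQ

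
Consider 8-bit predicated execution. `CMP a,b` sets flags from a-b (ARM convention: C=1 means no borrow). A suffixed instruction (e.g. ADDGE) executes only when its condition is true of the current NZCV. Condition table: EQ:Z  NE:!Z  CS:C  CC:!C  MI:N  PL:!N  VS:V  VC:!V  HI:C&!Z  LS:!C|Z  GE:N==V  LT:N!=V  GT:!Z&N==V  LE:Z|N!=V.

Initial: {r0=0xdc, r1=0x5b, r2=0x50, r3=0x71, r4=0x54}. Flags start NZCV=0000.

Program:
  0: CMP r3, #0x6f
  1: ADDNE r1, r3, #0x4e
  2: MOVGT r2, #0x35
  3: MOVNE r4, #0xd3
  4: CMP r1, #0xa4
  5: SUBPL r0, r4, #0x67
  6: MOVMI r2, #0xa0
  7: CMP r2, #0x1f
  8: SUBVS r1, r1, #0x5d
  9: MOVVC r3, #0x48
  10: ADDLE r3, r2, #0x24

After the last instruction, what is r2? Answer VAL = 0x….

[0] flags=0010 → (cmp)
[1] flags=0010 NE?T → r1=0xbf
[2] flags=0010 GT?T → r2=0x35
[3] flags=0010 NE?T → r4=0xd3
[4] flags=0010 → (cmp)
[5] flags=0010 PL?T → r0=0x6c
[6] flags=0010 MI?F → skip
[7] flags=0010 → (cmp)
[8] flags=0010 VS?F → skip
[9] flags=0010 VC?T → r3=0x48
[10] flags=0010 LE?F → skip

VAL = 0x35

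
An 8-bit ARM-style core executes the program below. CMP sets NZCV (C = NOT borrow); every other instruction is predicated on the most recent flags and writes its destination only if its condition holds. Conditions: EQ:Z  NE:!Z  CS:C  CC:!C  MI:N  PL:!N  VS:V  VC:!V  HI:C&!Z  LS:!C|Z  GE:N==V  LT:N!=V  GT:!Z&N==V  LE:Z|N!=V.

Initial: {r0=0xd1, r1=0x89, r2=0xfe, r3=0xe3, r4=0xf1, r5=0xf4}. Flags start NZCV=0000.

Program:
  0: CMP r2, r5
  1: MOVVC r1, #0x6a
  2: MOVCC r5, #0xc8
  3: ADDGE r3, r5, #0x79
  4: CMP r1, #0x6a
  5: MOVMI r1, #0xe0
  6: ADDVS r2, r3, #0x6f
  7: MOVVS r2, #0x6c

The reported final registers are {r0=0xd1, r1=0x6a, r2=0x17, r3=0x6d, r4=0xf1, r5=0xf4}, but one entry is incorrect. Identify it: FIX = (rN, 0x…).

FIX = (r2, 0xfe)

0: ✓ CMP  NZCV=0010
1: ✓ MOVVC  r1←0x6a
2: · MOVCC
3: ✓ ADDGE  r3←0x6d
4: ✓ CMP  NZCV=0110
5: · MOVMI
6: · ADDVS
7: · MOVVS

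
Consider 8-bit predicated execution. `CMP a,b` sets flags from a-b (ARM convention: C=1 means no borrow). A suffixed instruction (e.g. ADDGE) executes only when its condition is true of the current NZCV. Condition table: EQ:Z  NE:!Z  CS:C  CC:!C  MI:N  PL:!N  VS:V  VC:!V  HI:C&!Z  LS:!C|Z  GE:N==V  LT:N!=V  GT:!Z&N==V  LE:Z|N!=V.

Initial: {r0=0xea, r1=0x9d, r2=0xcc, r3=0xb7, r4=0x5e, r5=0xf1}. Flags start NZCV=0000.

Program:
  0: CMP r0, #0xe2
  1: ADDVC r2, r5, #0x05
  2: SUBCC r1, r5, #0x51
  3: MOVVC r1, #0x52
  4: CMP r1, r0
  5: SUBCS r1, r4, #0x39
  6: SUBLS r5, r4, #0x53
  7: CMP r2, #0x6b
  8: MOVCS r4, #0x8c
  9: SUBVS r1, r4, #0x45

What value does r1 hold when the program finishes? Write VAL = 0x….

[0] flags=0010 → (cmp)
[1] flags=0010 VC?T → r2=0xf6
[2] flags=0010 CC?F → skip
[3] flags=0010 VC?T → r1=0x52
[4] flags=0000 → (cmp)
[5] flags=0000 CS?F → skip
[6] flags=0000 LS?T → r5=0x0b
[7] flags=1010 → (cmp)
[8] flags=1010 CS?T → r4=0x8c
[9] flags=1010 VS?F → skip

VAL = 0x52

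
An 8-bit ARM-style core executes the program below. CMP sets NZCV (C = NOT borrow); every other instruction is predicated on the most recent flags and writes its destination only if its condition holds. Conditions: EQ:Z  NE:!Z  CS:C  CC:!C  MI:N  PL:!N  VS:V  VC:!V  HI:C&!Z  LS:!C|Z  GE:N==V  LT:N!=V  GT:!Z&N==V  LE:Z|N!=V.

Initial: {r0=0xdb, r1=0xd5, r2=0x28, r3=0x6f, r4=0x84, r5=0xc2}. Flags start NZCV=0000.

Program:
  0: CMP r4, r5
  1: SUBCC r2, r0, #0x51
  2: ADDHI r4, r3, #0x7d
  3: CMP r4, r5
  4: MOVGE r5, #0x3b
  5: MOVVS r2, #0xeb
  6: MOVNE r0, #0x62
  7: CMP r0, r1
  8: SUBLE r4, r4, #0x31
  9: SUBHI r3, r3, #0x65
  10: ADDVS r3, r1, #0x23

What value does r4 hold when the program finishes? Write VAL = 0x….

VAL = 0x84

0: ✓ CMP  NZCV=1000
1: ✓ SUBCC  r2←0x8a
2: · ADDHI
3: ✓ CMP  NZCV=1000
4: · MOVGE
5: · MOVVS
6: ✓ MOVNE  r0←0x62
7: ✓ CMP  NZCV=1001
8: · SUBLE
9: · SUBHI
10: ✓ ADDVS  r3←0xf8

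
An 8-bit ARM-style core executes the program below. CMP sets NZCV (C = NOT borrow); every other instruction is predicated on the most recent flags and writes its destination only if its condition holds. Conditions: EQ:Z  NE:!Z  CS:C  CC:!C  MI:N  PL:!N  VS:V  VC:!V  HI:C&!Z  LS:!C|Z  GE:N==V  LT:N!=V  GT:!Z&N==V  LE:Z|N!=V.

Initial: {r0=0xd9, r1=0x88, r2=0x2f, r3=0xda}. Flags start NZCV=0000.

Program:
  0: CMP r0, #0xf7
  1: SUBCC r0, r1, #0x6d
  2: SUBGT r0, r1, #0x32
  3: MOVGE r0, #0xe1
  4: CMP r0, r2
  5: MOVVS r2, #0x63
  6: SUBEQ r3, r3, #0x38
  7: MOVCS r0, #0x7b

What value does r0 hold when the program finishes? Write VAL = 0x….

0: ✓ CMP  NZCV=1000
1: ✓ SUBCC  r0←0x1b
2: · SUBGT
3: · MOVGE
4: ✓ CMP  NZCV=1000
5: · MOVVS
6: · SUBEQ
7: · MOVCS

VAL = 0x1b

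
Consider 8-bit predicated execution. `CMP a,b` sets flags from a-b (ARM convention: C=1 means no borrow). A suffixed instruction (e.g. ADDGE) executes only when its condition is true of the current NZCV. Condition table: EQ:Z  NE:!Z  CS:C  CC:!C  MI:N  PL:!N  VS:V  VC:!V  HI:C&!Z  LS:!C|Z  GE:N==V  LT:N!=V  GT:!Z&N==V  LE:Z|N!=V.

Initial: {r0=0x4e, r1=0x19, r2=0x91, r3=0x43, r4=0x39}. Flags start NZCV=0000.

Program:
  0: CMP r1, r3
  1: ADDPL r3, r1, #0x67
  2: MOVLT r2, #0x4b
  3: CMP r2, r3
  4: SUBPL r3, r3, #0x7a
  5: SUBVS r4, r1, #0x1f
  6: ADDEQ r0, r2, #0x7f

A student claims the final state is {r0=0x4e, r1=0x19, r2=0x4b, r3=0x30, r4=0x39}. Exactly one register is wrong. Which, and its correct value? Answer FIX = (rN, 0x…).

[0] flags=1000 → (cmp)
[1] flags=1000 PL?F → skip
[2] flags=1000 LT?T → r2=0x4b
[3] flags=0010 → (cmp)
[4] flags=0010 PL?T → r3=0xc9
[5] flags=0010 VS?F → skip
[6] flags=0010 EQ?F → skip

FIX = (r3, 0xc9)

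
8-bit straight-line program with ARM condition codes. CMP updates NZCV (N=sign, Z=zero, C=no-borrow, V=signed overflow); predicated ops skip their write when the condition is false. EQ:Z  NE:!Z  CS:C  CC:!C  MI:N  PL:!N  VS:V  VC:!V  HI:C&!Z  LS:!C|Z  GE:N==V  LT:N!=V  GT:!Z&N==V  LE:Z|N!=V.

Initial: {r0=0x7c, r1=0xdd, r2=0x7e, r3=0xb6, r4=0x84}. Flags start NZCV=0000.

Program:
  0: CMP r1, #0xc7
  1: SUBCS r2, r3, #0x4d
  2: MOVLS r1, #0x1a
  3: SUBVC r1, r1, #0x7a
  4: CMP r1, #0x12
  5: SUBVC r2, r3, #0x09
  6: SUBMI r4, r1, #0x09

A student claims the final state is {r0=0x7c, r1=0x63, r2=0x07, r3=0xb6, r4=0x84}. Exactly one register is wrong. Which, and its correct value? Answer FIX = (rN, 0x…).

FIX = (r2, 0xad)

0: ✓ CMP  NZCV=0010
1: ✓ SUBCS  r2←0x69
2: · MOVLS
3: ✓ SUBVC  r1←0x63
4: ✓ CMP  NZCV=0010
5: ✓ SUBVC  r2←0xad
6: · SUBMI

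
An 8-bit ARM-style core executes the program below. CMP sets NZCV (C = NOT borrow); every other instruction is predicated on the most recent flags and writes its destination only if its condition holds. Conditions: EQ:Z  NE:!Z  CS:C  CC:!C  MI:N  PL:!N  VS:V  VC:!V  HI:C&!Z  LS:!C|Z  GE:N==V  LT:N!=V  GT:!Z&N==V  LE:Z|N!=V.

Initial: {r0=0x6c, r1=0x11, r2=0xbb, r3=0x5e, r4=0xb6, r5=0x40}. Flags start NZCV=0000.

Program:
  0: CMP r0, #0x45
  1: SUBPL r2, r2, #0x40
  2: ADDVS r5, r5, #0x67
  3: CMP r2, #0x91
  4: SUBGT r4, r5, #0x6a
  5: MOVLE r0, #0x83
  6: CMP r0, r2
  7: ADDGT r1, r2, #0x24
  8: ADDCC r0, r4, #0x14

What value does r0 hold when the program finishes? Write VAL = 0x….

VAL = 0xea

[0] flags=0010 → (cmp)
[1] flags=0010 PL?T → r2=0x7b
[2] flags=0010 VS?F → skip
[3] flags=1001 → (cmp)
[4] flags=1001 GT?T → r4=0xd6
[5] flags=1001 LE?F → skip
[6] flags=1000 → (cmp)
[7] flags=1000 GT?F → skip
[8] flags=1000 CC?T → r0=0xea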